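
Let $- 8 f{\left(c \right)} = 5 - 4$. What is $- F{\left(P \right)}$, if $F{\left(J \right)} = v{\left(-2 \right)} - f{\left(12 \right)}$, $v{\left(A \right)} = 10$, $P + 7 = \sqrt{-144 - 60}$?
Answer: $- \frac{81}{8} \approx -10.125$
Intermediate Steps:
$P = -7 + 2 i \sqrt{51}$ ($P = -7 + \sqrt{-144 - 60} = -7 + \sqrt{-204} = -7 + 2 i \sqrt{51} \approx -7.0 + 14.283 i$)
$f{\left(c \right)} = - \frac{1}{8}$ ($f{\left(c \right)} = - \frac{5 - 4}{8} = \left(- \frac{1}{8}\right) 1 = - \frac{1}{8}$)
$F{\left(J \right)} = \frac{81}{8}$ ($F{\left(J \right)} = 10 - - \frac{1}{8} = 10 + \frac{1}{8} = \frac{81}{8}$)
$- F{\left(P \right)} = \left(-1\right) \frac{81}{8} = - \frac{81}{8}$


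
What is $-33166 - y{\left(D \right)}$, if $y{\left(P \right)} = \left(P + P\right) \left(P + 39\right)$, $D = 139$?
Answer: $-82650$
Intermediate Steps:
$y{\left(P \right)} = 2 P \left(39 + P\right)$
$-33166 - y{\left(D \right)} = -33166 - 2 \cdot 139 \left(39 + 139\right) = -33166 - 2 \cdot 139 \cdot 178 = -33166 - 49484 = -82650$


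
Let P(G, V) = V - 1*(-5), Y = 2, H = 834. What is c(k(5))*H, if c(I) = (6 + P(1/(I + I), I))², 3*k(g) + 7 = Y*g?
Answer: 120096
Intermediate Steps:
P(G, V) = 5 + V (P(G, V) = V + 5 = 5 + V)
k(g) = -7/3 + 2*g/3 (k(g) = -7/3 + (2*g)/3 = -7/3 + 2*g/3)
c(I) = (11 + I)² (c(I) = (6 + (5 + I))² = (11 + I)²)
c(k(5))*H = (11 + (-7/3 + (⅔)*5))²*834 = (11 + (-7/3 + 10/3))²*834 = (11 + 1)²*834 = 12²*834 = 144*834 = 120096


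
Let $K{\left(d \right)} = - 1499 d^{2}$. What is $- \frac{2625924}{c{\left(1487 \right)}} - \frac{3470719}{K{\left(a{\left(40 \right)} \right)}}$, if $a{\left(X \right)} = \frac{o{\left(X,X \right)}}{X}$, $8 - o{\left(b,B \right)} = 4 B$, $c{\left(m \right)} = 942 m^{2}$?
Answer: $\frac{30121572240857769}{187858315694087} \approx 160.34$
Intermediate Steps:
$o{\left(b,B \right)} = 8 - 4 B$
$a{\left(X \right)} = \frac{8 - 4 X}{X}$
$- \frac{2625924}{c{\left(1487 \right)}} - \frac{3470719}{K{\left(a{\left(40 \right)} \right)}} = - \frac{2625924}{942 \cdot 1487^{2}} - \frac{3470719}{\left(-1499\right) \left(-4 + \frac{8}{40}\right)^{2}} = - \frac{2625924}{942 \cdot 2211169} - \frac{3470719}{\left(-1499\right) \left(-4 + 8 \cdot \frac{1}{40}\right)^{2}} = - \frac{2625924}{2082921198} - \frac{3470719}{\left(-1499\right) \left(-4 + \frac{1}{5}\right)^{2}} = \left(-2625924\right) \frac{1}{2082921198} - \frac{3470719}{\left(-1499\right) \left(- \frac{19}{5}\right)^{2}} = - \frac{437654}{347153533} - \frac{3470719}{\left(-1499\right) \frac{361}{25}} = - \frac{437654}{347153533} - \frac{3470719}{- \frac{541139}{25}} = - \frac{437654}{347153533} - - \frac{86767975}{541139} = - \frac{437654}{347153533} + \frac{86767975}{541139} = \frac{30121572240857769}{187858315694087}$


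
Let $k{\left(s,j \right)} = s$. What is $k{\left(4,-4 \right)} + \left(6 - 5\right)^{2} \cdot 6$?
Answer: $10$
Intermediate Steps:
$k{\left(4,-4 \right)} + \left(6 - 5\right)^{2} \cdot 6 = 4 + \left(6 - 5\right)^{2} \cdot 6 = 4 + 1^{2} \cdot 6 = 4 + 1 \cdot 6 = 4 + 6 = 10$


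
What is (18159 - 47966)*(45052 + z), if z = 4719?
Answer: -1483524197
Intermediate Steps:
(18159 - 47966)*(45052 + z) = (18159 - 47966)*(45052 + 4719) = -29807*49771 = -1483524197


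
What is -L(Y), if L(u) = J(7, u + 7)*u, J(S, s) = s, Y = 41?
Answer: -1968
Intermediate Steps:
L(u) = u*(7 + u) (L(u) = (u + 7)*u = (7 + u)*u = u*(7 + u))
-L(Y) = -41*(7 + 41) = -41*48 = -1*1968 = -1968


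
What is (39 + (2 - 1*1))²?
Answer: 1600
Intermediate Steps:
(39 + (2 - 1*1))² = (39 + (2 - 1))² = (39 + 1)² = 40² = 1600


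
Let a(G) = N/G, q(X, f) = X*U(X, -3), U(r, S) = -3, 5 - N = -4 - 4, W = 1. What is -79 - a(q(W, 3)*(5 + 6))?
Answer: -2594/33 ≈ -78.606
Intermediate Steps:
N = 13 (N = 5 - (-4 - 4) = 5 - 1*(-8) = 5 + 8 = 13)
q(X, f) = -3*X (q(X, f) = X*(-3) = -3*X)
a(G) = 13/G
-79 - a(q(W, 3)*(5 + 6)) = -79 - 13/((-3*1)*(5 + 6)) = -79 - 13/((-3*11)) = -79 - 13/(-33) = -79 - 13*(-1)/33 = -79 - 1*(-13/33) = -79 + 13/33 = -2594/33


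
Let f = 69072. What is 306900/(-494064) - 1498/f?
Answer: -76174669/118493016 ≈ -0.64286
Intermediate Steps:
306900/(-494064) - 1498/f = 306900/(-494064) - 1498/69072 = 306900*(-1/494064) - 1498*1/69072 = -8525/13724 - 749/34536 = -76174669/118493016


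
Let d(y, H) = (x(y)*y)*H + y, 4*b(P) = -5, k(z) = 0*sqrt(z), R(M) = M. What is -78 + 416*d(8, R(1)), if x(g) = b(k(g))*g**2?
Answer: -262990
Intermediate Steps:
k(z) = 0
b(P) = -5/4 (b(P) = (1/4)*(-5) = -5/4)
x(g) = -5*g**2/4
d(y, H) = y - 5*H*y**3/4 (d(y, H) = ((-5*y**2/4)*y)*H + y = (-5*y**3/4)*H + y = -5*H*y**3/4 + y = y - 5*H*y**3/4)
-78 + 416*d(8, R(1)) = -78 + 416*(8 - 5/4*1*8**3) = -78 + 416*(8 - 5/4*1*512) = -78 + 416*(8 - 640) = -78 + 416*(-632) = -78 - 262912 = -262990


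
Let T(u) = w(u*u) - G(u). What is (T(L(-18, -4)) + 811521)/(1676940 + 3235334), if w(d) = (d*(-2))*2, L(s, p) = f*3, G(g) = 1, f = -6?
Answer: 405112/2456137 ≈ 0.16494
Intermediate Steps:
L(s, p) = -18 (L(s, p) = -6*3 = -18)
w(d) = -4*d (w(d) = -2*d*2 = -4*d)
T(u) = -1 - 4*u**2 (T(u) = -4*u*u - 1*1 = -4*u**2 - 1 = -1 - 4*u**2)
(T(L(-18, -4)) + 811521)/(1676940 + 3235334) = ((-1 - 4*(-18)**2) + 811521)/(1676940 + 3235334) = ((-1 - 4*324) + 811521)/4912274 = ((-1 - 1296) + 811521)*(1/4912274) = (-1297 + 811521)*(1/4912274) = 810224*(1/4912274) = 405112/2456137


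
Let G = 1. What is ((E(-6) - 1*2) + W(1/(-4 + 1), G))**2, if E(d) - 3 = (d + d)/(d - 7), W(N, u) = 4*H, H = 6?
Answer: 113569/169 ≈ 672.01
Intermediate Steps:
W(N, u) = 24 (W(N, u) = 4*6 = 24)
E(d) = 3 + 2*d/(-7 + d) (E(d) = 3 + (d + d)/(d - 7) = 3 + (2*d)/(-7 + d) = 3 + 2*d/(-7 + d))
((E(-6) - 1*2) + W(1/(-4 + 1), G))**2 = (((-21 + 5*(-6))/(-7 - 6) - 1*2) + 24)**2 = (((-21 - 30)/(-13) - 2) + 24)**2 = ((-1/13*(-51) - 2) + 24)**2 = ((51/13 - 2) + 24)**2 = (25/13 + 24)**2 = (337/13)**2 = 113569/169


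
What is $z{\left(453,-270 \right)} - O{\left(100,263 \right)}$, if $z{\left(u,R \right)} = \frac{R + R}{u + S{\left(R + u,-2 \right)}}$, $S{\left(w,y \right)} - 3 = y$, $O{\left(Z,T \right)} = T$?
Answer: $- \frac{59971}{227} \approx -264.19$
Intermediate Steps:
$S{\left(w,y \right)} = 3 + y$
$z{\left(u,R \right)} = \frac{2 R}{1 + u}$ ($z{\left(u,R \right)} = \frac{R + R}{u + \left(3 - 2\right)} = \frac{2 R}{u + 1} = \frac{2 R}{1 + u}$)
$z{\left(453,-270 \right)} - O{\left(100,263 \right)} = 2 \left(-270\right) \frac{1}{1 + 453} - 263 = 2 \left(-270\right) \frac{1}{454} - 263 = - \frac{270}{227} - 263 = - \frac{59971}{227}$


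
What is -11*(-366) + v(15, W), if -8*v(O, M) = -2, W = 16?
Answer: 16105/4 ≈ 4026.3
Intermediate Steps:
v(O, M) = ¼ (v(O, M) = -⅛*(-2) = ¼)
-11*(-366) + v(15, W) = -11*(-366) + ¼ = 4026 + ¼ = 16105/4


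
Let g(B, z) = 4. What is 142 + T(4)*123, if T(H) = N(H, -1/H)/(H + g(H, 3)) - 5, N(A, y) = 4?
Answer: -823/2 ≈ -411.50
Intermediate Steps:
T(H) = -5 + 4/(4 + H) (T(H) = 4/(H + 4) - 5 = 4/(4 + H) - 5 = -5 + 4/(4 + H))
142 + T(4)*123 = 142 + ((-16 - 5*4)/(4 + 4))*123 = 142 + ((-16 - 20)/8)*123 = 142 + ((1/8)*(-36))*123 = 142 - 9/2*123 = 142 - 1107/2 = -823/2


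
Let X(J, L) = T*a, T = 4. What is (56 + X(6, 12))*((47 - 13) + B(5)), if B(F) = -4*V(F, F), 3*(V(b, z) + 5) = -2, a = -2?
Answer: 2720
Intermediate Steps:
V(b, z) = -17/3 (V(b, z) = -5 + (⅓)*(-2) = -5 - ⅔ = -17/3)
X(J, L) = -8 (X(J, L) = 4*(-2) = -8)
B(F) = 68/3 (B(F) = -4*(-17/3) = 68/3)
(56 + X(6, 12))*((47 - 13) + B(5)) = (56 - 8)*((47 - 13) + 68/3) = 48*(34 + 68/3) = 48*(170/3) = 2720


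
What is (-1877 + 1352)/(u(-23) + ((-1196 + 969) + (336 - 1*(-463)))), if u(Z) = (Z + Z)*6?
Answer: -525/296 ≈ -1.7736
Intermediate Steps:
u(Z) = 12*Z (u(Z) = (2*Z)*6 = 12*Z)
(-1877 + 1352)/(u(-23) + ((-1196 + 969) + (336 - 1*(-463)))) = (-1877 + 1352)/(12*(-23) + ((-1196 + 969) + (336 - 1*(-463)))) = -525/(-276 + (-227 + (336 + 463))) = -525/(-276 + (-227 + 799)) = -525/(-276 + 572) = -525/296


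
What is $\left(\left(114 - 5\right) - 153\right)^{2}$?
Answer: $1936$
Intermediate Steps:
$\left(\left(114 - 5\right) - 153\right)^{2} = \left(109 - 153\right)^{2} = \left(-44\right)^{2} = 1936$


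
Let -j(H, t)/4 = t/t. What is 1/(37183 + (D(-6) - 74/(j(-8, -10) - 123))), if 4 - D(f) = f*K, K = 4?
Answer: 127/4725871 ≈ 2.6873e-5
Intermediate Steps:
j(H, t) = -4 (j(H, t) = -4*t/t = -4*1 = -4)
D(f) = 4 - 4*f (D(f) = 4 - f*4 = 4 - 4*f)
1/(37183 + (D(-6) - 74/(j(-8, -10) - 123))) = 1/(37183 + ((4 - 4*(-6)) - 74/(-4 - 123))) = 1/(37183 + ((4 + 24) - 74/(-127))) = 1/(37183 + (28 - 74*(-1/127))) = 1/(37183 + (28 + 74/127)) = 1/(37183 + 3630/127) = 1/(4725871/127) = 127/4725871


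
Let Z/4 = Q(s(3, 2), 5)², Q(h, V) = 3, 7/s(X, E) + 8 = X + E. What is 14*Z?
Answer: 504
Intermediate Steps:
s(X, E) = 7/(-8 + E + X) (s(X, E) = 7/(-8 + (X + E)) = 7/(-8 + (E + X)) = 7/(-8 + E + X))
Z = 36 (Z = 4*3² = 4*9 = 36)
14*Z = 14*36 = 504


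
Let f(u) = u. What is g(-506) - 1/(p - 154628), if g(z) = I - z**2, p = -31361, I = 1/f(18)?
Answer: -857157646865/3347802 ≈ -2.5604e+5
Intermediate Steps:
I = 1/18 ≈ 0.055556
g(z) = 1/18 - z**2
g(-506) - 1/(p - 154628) = (1/18 - 1*(-506)**2) - 1/(-31361 - 154628) = (1/18 - 1*256036) - 1/(-185989) = (1/18 - 256036) - 1*(-1/185989) = -4608647/18 + 1/185989 = -857157646865/3347802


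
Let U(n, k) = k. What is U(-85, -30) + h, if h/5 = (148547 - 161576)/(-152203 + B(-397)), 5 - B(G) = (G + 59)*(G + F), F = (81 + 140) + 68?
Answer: -5595915/188702 ≈ -29.655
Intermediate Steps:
F = 289 (F = 221 + 68 = 289)
B(G) = 5 - (59 + G)*(289 + G) (B(G) = 5 - (G + 59)*(G + 289) = 5 - (59 + G)*(289 + G))
h = 65145/188702 (h = 5*((148547 - 161576)/(-152203 + (-17046 - 1*(-397)**2 - 348*(-397)))) = 5*(-13029/(-152203 + (-17046 - 1*157609 + 138156))) = 5*(-13029/(-152203 + (-17046 - 157609 + 138156))) = 5*(-13029/(-152203 - 36499)) = 5*(-13029/(-188702)) = 5*(-13029*(-1/188702)) = 5*(13029/188702) = 65145/188702 ≈ 0.34523)
U(-85, -30) + h = -30 + 65145/188702 = -5595915/188702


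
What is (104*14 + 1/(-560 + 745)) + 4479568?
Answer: 828989441/185 ≈ 4.4810e+6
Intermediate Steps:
(104*14 + 1/(-560 + 745)) + 4479568 = (1456 + 1/185) + 4479568 = 269361/185 + 4479568 = 828989441/185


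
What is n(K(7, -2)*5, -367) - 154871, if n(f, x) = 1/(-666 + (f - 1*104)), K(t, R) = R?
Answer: -120799381/780 ≈ -1.5487e+5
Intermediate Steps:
n(f, x) = 1/(-770 + f) (n(f, x) = 1/(-666 + (f - 104)) = 1/(-666 + (-104 + f)) = 1/(-770 + f))
n(K(7, -2)*5, -367) - 154871 = 1/(-770 - 2*5) - 154871 = 1/(-770 - 10) - 154871 = 1/(-780) - 154871 = -1/780 - 154871 = -120799381/780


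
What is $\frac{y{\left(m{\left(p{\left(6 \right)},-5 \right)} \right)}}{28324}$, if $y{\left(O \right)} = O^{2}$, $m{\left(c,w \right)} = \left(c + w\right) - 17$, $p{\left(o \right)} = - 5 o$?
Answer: $\frac{676}{7081} \approx 0.095467$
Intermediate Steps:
$m{\left(c,w \right)} = -17 + c + w$
$\frac{y{\left(m{\left(p{\left(6 \right)},-5 \right)} \right)}}{28324} = \frac{\left(-17 - 30 - 5\right)^{2}}{28324} = \left(-17 - 30 - 5\right)^{2} \cdot \frac{1}{28324} = \left(-52\right)^{2} \cdot \frac{1}{28324} = 2704 \cdot \frac{1}{28324} = \frac{676}{7081}$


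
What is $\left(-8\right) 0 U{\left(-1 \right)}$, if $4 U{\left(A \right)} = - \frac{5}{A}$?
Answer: $0$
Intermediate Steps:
$U{\left(A \right)} = - \frac{5}{4 A}$ ($U{\left(A \right)} = \frac{\left(-5\right) \frac{1}{A}}{4} = - \frac{5}{4 A}$)
$\left(-8\right) 0 U{\left(-1 \right)} = \left(-8\right) 0 \left(- \frac{5}{4 \left(-1\right)}\right) = 0 \left(\left(- \frac{5}{4}\right) \left(-1\right)\right) = 0 \cdot \frac{5}{4} = 0$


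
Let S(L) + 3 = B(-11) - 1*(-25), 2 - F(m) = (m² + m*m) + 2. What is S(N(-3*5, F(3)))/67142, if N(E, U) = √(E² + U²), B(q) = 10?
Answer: 16/33571 ≈ 0.00047660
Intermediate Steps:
F(m) = -2*m² (F(m) = 2 - ((m² + m*m) + 2) = 2 - ((m² + m²) + 2) = 2 - (2*m² + 2) = 2 - (2 + 2*m²) = 2 + (-2 - 2*m²) = -2*m²)
S(L) = 32 (S(L) = -3 + (10 - 1*(-25)) = -3 + (10 + 25) = -3 + 35 = 32)
S(N(-3*5, F(3)))/67142 = 32/67142 = 32*(1/67142) = 16/33571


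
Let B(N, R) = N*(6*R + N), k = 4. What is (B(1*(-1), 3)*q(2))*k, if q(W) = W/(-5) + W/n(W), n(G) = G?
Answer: -204/5 ≈ -40.800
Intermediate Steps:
B(N, R) = N*(N + 6*R)
q(W) = 1 - W/5 (q(W) = W/(-5) + W/W = W*(-⅕) + 1 = -W/5 + 1 = 1 - W/5)
(B(1*(-1), 3)*q(2))*k = (((1*(-1))*(1*(-1) + 6*3))*(1 - ⅕*2))*4 = ((-(-1 + 18))*(1 - ⅖))*4 = (-1*17*(⅗))*4 = -17*⅗*4 = -51/5*4 = -204/5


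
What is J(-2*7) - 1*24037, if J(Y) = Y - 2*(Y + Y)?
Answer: -23995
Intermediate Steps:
J(Y) = -3*Y (J(Y) = Y - 4*Y = -3*Y)
J(-2*7) - 1*24037 = -(-6)*7 - 1*24037 = -3*(-14) - 24037 = 42 - 24037 = -23995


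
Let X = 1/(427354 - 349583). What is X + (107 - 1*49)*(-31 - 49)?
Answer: -360857439/77771 ≈ -4640.0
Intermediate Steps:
X = 1/77771 ≈ 1.2858e-5
X + (107 - 1*49)*(-31 - 49) = 1/77771 + (107 - 1*49)*(-31 - 49) = 1/77771 + (107 - 49)*(-80) = 1/77771 + 58*(-80) = 1/77771 - 4640 = -360857439/77771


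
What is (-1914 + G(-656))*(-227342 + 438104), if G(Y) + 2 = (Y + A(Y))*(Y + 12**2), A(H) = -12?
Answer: 71680156200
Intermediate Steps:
G(Y) = -2 + (-12 + Y)*(144 + Y) (G(Y) = -2 + (Y - 12)*(Y + 12**2) = -2 + (-12 + Y)*(Y + 144) = -2 + (-12 + Y)*(144 + Y))
(-1914 + G(-656))*(-227342 + 438104) = (-1914 + (-1730 + (-656)**2 + 132*(-656)))*(-227342 + 438104) = (-1914 + (-1730 + 430336 - 86592))*210762 = (-1914 + 342014)*210762 = 340100*210762 = 71680156200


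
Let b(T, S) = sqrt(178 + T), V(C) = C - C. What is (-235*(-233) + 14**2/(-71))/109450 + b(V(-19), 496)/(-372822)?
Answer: 3887409/7770950 - sqrt(178)/372822 ≈ 0.50021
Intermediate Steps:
V(C) = 0
(-235*(-233) + 14**2/(-71))/109450 + b(V(-19), 496)/(-372822) = (-235*(-233) + 14**2/(-71))/109450 + sqrt(178 + 0)/(-372822) = (54755 + 196*(-1/71))*(1/109450) + sqrt(178)*(-1/372822) = (54755 - 196/71)*(1/109450) - sqrt(178)/372822 = (3887409/71)*(1/109450) - sqrt(178)/372822 = 3887409/7770950 - sqrt(178)/372822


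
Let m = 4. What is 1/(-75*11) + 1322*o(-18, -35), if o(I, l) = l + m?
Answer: -33810151/825 ≈ -40982.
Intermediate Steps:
o(I, l) = 4 + l (o(I, l) = l + 4 = 4 + l)
1/(-75*11) + 1322*o(-18, -35) = 1/(-75*11) + 1322*(4 - 35) = 1/(-825) + 1322*(-31) = -1/825 - 40982 = -33810151/825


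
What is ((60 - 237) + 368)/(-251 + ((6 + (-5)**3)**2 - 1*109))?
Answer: 191/13801 ≈ 0.013840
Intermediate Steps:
((60 - 237) + 368)/(-251 + ((6 + (-5)**3)**2 - 1*109)) = (-177 + 368)/(-251 + ((6 - 125)**2 - 109)) = 191/(-251 + ((-119)**2 - 109)) = 191/(-251 + (14161 - 109)) = 191/(-251 + 14052) = 191/13801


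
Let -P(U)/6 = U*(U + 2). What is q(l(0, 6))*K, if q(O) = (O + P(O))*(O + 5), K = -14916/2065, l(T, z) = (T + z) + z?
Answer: 252557712/2065 ≈ 1.2230e+5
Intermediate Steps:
l(T, z) = T + 2*z
K = -14916/2065 (K = -14916*1/2065 = -14916/2065 ≈ -7.2232)
P(U) = -6*U*(2 + U) (P(U) = -6*U*(U + 2) = -6*U*(2 + U))
q(O) = (5 + O)*(O - 6*O*(2 + O)) (q(O) = (O - 6*O*(2 + O))*(O + 5) = (O - 6*O*(2 + O))*(5 + O) = (5 + O)*(O - 6*O*(2 + O)))
q(l(0, 6))*K = ((0 + 2*6)*(-55 - 41*(0 + 2*6) - 6*(0 + 2*6)²))*(-14916/2065) = ((0 + 12)*(-55 - 41*(0 + 12) - 6*(0 + 12)²))*(-14916/2065) = (12*(-55 - 41*12 - 6*12²))*(-14916/2065) = (12*(-55 - 492 - 6*144))*(-14916/2065) = (12*(-55 - 492 - 864))*(-14916/2065) = (12*(-1411))*(-14916/2065) = -16932*(-14916/2065) = 252557712/2065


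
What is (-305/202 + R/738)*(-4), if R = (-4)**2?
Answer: 221858/37269 ≈ 5.9529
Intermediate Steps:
R = 16
(-305/202 + R/738)*(-4) = (-305/202 + 16/738)*(-4) = (-305*1/202 + 16*(1/738))*(-4) = (-305/202 + 8/369)*(-4) = -110929/74538*(-4) = 221858/37269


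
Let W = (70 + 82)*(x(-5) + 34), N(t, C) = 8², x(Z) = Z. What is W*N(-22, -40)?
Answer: 282112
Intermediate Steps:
N(t, C) = 64
W = 4408 (W = (70 + 82)*(-5 + 34) = 152*29 = 4408)
W*N(-22, -40) = 4408*64 = 282112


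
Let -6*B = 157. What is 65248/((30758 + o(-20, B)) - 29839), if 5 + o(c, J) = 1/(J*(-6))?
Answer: 10243936/143499 ≈ 71.387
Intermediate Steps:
B = -157/6 (B = -⅙*157 = -157/6 ≈ -26.167)
o(c, J) = -5 - 1/(6*J) (o(c, J) = -5 + 1/(J*(-6)) = -5 + 1/(-6*J) = -5 - 1/(6*J))
65248/((30758 + o(-20, B)) - 29839) = 65248/((30758 + (-5 - 1/(6*(-157/6)))) - 29839) = 65248/((30758 + (-5 - ⅙*(-6/157))) - 29839) = 65248/((30758 + (-5 + 1/157)) - 29839) = 65248/((30758 - 784/157) - 29839) = 65248/(4828222/157 - 29839) = 65248/(143499/157) = 65248*(157/143499) = 10243936/143499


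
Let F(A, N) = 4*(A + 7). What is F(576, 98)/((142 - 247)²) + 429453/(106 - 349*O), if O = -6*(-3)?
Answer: -4720316893/68090400 ≈ -69.324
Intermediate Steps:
O = 18
F(A, N) = 28 + 4*A (F(A, N) = 4*(7 + A) = 28 + 4*A)
F(576, 98)/((142 - 247)²) + 429453/(106 - 349*O) = (28 + 4*576)/((142 - 247)²) + 429453/(106 - 349*18) = (28 + 2304)/((-105)²) + 429453/(106 - 6282) = 2332/11025 + 429453/(-6176) = 2332*(1/11025) + 429453*(-1/6176) = 2332/11025 - 429453/6176 = -4720316893/68090400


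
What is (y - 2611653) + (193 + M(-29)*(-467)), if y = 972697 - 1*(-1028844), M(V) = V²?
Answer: -1002666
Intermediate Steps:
y = 2001541 (y = 972697 + 1028844 = 2001541)
(y - 2611653) + (193 + M(-29)*(-467)) = (2001541 - 2611653) + (193 + (-29)²*(-467)) = -610112 + (193 + 841*(-467)) = -610112 + (193 - 392747) = -610112 - 392554 = -1002666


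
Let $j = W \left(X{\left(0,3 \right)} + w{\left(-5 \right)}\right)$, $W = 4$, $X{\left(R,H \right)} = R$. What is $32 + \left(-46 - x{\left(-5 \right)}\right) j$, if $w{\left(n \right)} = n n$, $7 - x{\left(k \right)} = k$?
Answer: $-5768$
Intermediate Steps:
$x{\left(k \right)} = 7 - k$
$w{\left(n \right)} = n^{2}$
$j = 100$ ($j = 4 \left(0 + \left(-5\right)^{2}\right) = 4 \left(0 + 25\right) = 4 \cdot 25 = 100$)
$32 + \left(-46 - x{\left(-5 \right)}\right) j = 32 + \left(-46 - \left(7 - -5\right)\right) 100 = 32 + \left(-46 - \left(7 + 5\right)\right) 100 = 32 + \left(-46 - 12\right) 100 = 32 - 5800 = -5768$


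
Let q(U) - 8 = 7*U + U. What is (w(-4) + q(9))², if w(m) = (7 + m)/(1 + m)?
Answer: 6241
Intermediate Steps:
w(m) = (7 + m)/(1 + m)
q(U) = 8 + 8*U (q(U) = 8 + (7*U + U) = 8 + 8*U)
(w(-4) + q(9))² = ((7 - 4)/(1 - 4) + (8 + 8*9))² = (3/(-3) + (8 + 72))² = (-⅓*3 + 80)² = (-1 + 80)² = 79² = 6241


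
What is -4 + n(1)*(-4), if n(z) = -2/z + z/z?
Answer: 0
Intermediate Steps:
n(z) = 1 - 2/z (n(z) = -2/z + 1 = 1 - 2/z)
-4 + n(1)*(-4) = -4 + ((-2 + 1)/1)*(-4) = -4 + (1*(-1))*(-4) = -4 - 1*(-4) = -4 + 4 = 0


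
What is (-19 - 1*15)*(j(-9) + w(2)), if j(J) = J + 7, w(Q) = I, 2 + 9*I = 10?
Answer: 340/9 ≈ 37.778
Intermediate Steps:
I = 8/9 (I = -2/9 + (1/9)*10 = -2/9 + 10/9 = 8/9 ≈ 0.88889)
w(Q) = 8/9
j(J) = 7 + J
(-19 - 1*15)*(j(-9) + w(2)) = (-19 - 1*15)*((7 - 9) + 8/9) = (-19 - 15)*(-2 + 8/9) = -34*(-10/9) = 340/9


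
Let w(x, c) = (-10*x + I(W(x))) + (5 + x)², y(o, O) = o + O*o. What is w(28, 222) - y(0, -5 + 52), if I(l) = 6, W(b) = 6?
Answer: 815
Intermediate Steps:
w(x, c) = 6 + (5 + x)² - 10*x (w(x, c) = (-10*x + 6) + (5 + x)² = (6 - 10*x) + (5 + x)² = 6 + (5 + x)² - 10*x)
w(28, 222) - y(0, -5 + 52) = (31 + 28²) - 0*(1 + (-5 + 52)) = (31 + 784) - 0*(1 + 47) = 815 - 0*48 = 815 - 1*0 = 815 + 0 = 815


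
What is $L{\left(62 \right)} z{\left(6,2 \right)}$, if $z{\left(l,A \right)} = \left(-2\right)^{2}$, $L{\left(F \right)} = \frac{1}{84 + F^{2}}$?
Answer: $\frac{1}{982} \approx 0.0010183$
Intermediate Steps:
$z{\left(l,A \right)} = 4$
$L{\left(62 \right)} z{\left(6,2 \right)} = \frac{1}{84 + 62^{2}} \cdot 4 = \frac{1}{84 + 3844} \cdot 4 = \frac{1}{3928} \cdot 4 = \frac{1}{982}$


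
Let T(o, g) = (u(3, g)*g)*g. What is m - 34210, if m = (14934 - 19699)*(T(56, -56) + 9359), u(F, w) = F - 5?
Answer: -14743765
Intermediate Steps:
u(F, w) = -5 + F
T(o, g) = -2*g**2 (T(o, g) = ((-5 + 3)*g)*g = (-2*g)*g = -2*g**2)
m = -14709555 (m = (14934 - 19699)*(-2*(-56)**2 + 9359) = -4765*(-2*3136 + 9359) = -4765*(-6272 + 9359) = -4765*3087 = -14709555)
m - 34210 = -14709555 - 34210 = -14743765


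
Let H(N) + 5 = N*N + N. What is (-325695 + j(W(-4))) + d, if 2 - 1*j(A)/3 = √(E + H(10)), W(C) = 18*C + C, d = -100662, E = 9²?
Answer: -426351 - 3*√186 ≈ -4.2639e+5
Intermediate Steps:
E = 81
H(N) = -5 + N + N² (H(N) = -5 + (N*N + N) = -5 + (N² + N) = -5 + (N + N²) = -5 + N + N²)
W(C) = 19*C
j(A) = 6 - 3*√186 (j(A) = 6 - 3*√(81 + (-5 + 10 + 10²)) = 6 - 3*√(81 + (-5 + 10 + 100)) = 6 - 3*√(81 + 105) = 6 - 3*√186)
(-325695 + j(W(-4))) + d = (-325695 + (6 - 3*√186)) - 100662 = (-325689 - 3*√186) - 100662 = -426351 - 3*√186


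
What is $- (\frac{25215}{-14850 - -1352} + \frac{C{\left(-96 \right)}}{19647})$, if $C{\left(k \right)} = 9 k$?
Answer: $\frac{56340153}{29466134} \approx 1.912$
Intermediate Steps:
$- (\frac{25215}{-14850 - -1352} + \frac{C{\left(-96 \right)}}{19647}) = - (\frac{25215}{-14850 - -1352} + \frac{9 \left(-96\right)}{19647}) = - (\frac{25215}{-14850 + 1352} - \frac{96}{2183}) = - (\frac{25215}{-13498} - \frac{96}{2183}) = - (25215 \left(- \frac{1}{13498}\right) - \frac{96}{2183}) = - (- \frac{25215}{13498} - \frac{96}{2183}) = \left(-1\right) \left(- \frac{56340153}{29466134}\right) = \frac{56340153}{29466134}$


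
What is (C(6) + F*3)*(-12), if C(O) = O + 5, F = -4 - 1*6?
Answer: 228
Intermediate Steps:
F = -10 (F = -4 - 6 = -10)
C(O) = 5 + O
(C(6) + F*3)*(-12) = ((5 + 6) - 10*3)*(-12) = (11 - 30)*(-12) = -19*(-12) = 228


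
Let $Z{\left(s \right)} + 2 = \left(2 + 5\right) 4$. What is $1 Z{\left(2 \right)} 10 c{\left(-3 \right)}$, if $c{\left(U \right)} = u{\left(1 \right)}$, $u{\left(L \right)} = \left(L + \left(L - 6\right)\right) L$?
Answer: $-1040$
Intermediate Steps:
$Z{\left(s \right)} = 26$ ($Z{\left(s \right)} = -2 + \left(2 + 5\right) 4 = -2 + 7 \cdot 4 = -2 + 28 = 26$)
$u{\left(L \right)} = L \left(-6 + 2 L\right)$ ($u{\left(L \right)} = \left(L + \left(L - 6\right)\right) L = \left(L + \left(-6 + L\right)\right) L = \left(-6 + 2 L\right) L = L \left(-6 + 2 L\right)$)
$c{\left(U \right)} = -4$ ($c{\left(U \right)} = 2 \cdot 1 \left(-3 + 1\right) = 2 \cdot 1 \left(-2\right) = -4$)
$1 Z{\left(2 \right)} 10 c{\left(-3 \right)} = 1 \cdot 26 \cdot 10 \left(-4\right) = 26 \cdot 10 \left(-4\right) = 260 \left(-4\right) = -1040$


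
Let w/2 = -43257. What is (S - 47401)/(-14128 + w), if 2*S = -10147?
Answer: 104949/201284 ≈ 0.52140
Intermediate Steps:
w = -86514 (w = 2*(-43257) = -86514)
S = -10147/2 (S = (½)*(-10147) = -10147/2 ≈ -5073.5)
(S - 47401)/(-14128 + w) = (-10147/2 - 47401)/(-14128 - 86514) = -104949/2/(-100642) = -104949/2*(-1/100642) = 104949/201284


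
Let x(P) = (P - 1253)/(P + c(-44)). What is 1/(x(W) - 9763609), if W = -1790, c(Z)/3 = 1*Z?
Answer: -1922/18765653455 ≈ -1.0242e-7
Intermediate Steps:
c(Z) = 3*Z (c(Z) = 3*(1*Z) = 3*Z)
x(P) = (-1253 + P)/(-132 + P) (x(P) = (P - 1253)/(P + 3*(-44)) = (-1253 + P)/(P - 132) = (-1253 + P)/(-132 + P))
1/(x(W) - 9763609) = 1/((-1253 - 1790)/(-132 - 1790) - 9763609) = 1/(-3043/(-1922) - 9763609) = 1/(-1/1922*(-3043) - 9763609) = 1/(3043/1922 - 9763609) = 1/(-18765653455/1922) = -1922/18765653455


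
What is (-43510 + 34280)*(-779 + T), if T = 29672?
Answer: -266682390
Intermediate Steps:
(-43510 + 34280)*(-779 + T) = (-43510 + 34280)*(-779 + 29672) = -9230*28893 = -266682390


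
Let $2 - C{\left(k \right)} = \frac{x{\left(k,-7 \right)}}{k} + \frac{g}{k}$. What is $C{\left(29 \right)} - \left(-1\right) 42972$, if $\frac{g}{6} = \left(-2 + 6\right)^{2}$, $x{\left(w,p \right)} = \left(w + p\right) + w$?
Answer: $\frac{1246099}{29} \approx 42969.0$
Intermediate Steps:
$x{\left(w,p \right)} = p + 2 w$ ($x{\left(w,p \right)} = \left(p + w\right) + w = p + 2 w$)
$g = 96$ ($g = 6 \left(-2 + 6\right)^{2} = 6 \cdot 4^{2} = 6 \cdot 16 = 96$)
$C{\left(k \right)} = 2 - \frac{96}{k} - \frac{-7 + 2 k}{k}$ ($C{\left(k \right)} = 2 - \left(\frac{-7 + 2 k}{k} + \frac{96}{k}\right) = 2 - \left(\frac{96}{k} + \frac{-7 + 2 k}{k}\right) = 2 - \frac{96}{k} - \frac{-7 + 2 k}{k}$)
$C{\left(29 \right)} - \left(-1\right) 42972 = - \frac{89}{29} - \left(-1\right) 42972 = \left(-89\right) \frac{1}{29} - -42972 = - \frac{89}{29} + 42972 = \frac{1246099}{29}$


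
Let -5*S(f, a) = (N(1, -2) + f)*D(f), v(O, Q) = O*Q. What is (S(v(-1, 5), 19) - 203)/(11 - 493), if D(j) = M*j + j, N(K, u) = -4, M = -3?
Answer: 185/482 ≈ 0.38382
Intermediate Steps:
D(j) = -2*j (D(j) = -3*j + j = -2*j)
S(f, a) = 2*f*(-4 + f)/5 (S(f, a) = -(-4 + f)*(-2*f)/5 = -(-2)*f*(-4 + f)/5 = 2*f*(-4 + f)/5)
(S(v(-1, 5), 19) - 203)/(11 - 493) = (2*(-1*5)*(-4 - 1*5)/5 - 203)/(11 - 493) = ((⅖)*(-5)*(-4 - 5) - 203)/(-482) = ((⅖)*(-5)*(-9) - 203)*(-1/482) = (18 - 203)*(-1/482) = -185*(-1/482) = 185/482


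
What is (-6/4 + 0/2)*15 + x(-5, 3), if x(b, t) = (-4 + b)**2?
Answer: 117/2 ≈ 58.500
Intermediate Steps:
(-6/4 + 0/2)*15 + x(-5, 3) = (-6/4 + 0/2)*15 + (-4 - 5)**2 = (-6*1/4 + 0*(1/2))*15 + (-9)**2 = (-3/2 + 0)*15 + 81 = -3/2*15 + 81 = -45/2 + 81 = 117/2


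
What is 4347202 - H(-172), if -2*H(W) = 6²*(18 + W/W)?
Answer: 4347544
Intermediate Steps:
H(W) = -342 (H(W) = -6²*(18 + W/W)/2 = -18*(18 + 1) = -18*19 = -½*684 = -342)
4347202 - H(-172) = 4347202 - 1*(-342) = 4347202 + 342 = 4347544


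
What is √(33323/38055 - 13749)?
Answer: 2*I*√4977450075990/38055 ≈ 117.25*I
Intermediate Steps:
√(33323/38055 - 13749) = √(-523184872/38055) = 2*I*√4977450075990/38055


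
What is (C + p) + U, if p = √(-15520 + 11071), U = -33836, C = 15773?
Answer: -18063 + I*√4449 ≈ -18063.0 + 66.701*I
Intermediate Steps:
p = I*√4449 (p = √(-4449) = I*√4449 ≈ 66.701*I)
(C + p) + U = (15773 + I*√4449) - 33836 = -18063 + I*√4449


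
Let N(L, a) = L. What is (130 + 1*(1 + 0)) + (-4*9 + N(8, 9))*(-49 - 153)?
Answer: 5787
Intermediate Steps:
(130 + 1*(1 + 0)) + (-4*9 + N(8, 9))*(-49 - 153) = (130 + 1*(1 + 0)) + (-4*9 + 8)*(-49 - 153) = (130 + 1*1) + (-36 + 8)*(-202) = (130 + 1) - 28*(-202) = 131 + 5656 = 5787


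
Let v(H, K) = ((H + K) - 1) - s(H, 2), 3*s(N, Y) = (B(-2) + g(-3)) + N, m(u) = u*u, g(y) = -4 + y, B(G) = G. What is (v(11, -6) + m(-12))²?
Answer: 195364/9 ≈ 21707.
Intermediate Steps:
m(u) = u²
s(N, Y) = -3 + N/3 (s(N, Y) = ((-2 + (-4 - 3)) + N)/3 = ((-2 - 7) + N)/3 = (-9 + N)/3 = -3 + N/3)
v(H, K) = 2 + K + 2*H/3 (v(H, K) = ((H + K) - 1) - (-3 + H/3) = (-1 + H + K) + (3 - H/3) = 2 + K + 2*H/3)
(v(11, -6) + m(-12))² = ((2 - 6 + (⅔)*11) + (-12)²)² = ((2 - 6 + 22/3) + 144)² = (10/3 + 144)² = (442/3)² = 195364/9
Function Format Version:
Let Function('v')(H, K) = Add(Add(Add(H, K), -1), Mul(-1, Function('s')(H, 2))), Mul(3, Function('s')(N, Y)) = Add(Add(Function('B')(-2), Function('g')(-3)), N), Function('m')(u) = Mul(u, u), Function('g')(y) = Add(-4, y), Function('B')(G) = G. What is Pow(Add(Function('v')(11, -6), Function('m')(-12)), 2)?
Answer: Rational(195364, 9) ≈ 21707.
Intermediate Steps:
Function('m')(u) = Pow(u, 2)
Function('s')(N, Y) = Add(-3, Mul(Rational(1, 3), N)) (Function('s')(N, Y) = Mul(Rational(1, 3), Add(Add(-2, Add(-4, -3)), N)) = Mul(Rational(1, 3), Add(Add(-2, -7), N)) = Mul(Rational(1, 3), Add(-9, N)) = Add(-3, Mul(Rational(1, 3), N)))
Function('v')(H, K) = Add(2, K, Mul(Rational(2, 3), H)) (Function('v')(H, K) = Add(Add(Add(H, K), -1), Mul(-1, Add(-3, Mul(Rational(1, 3), H)))) = Add(Add(-1, H, K), Add(3, Mul(Rational(-1, 3), H))) = Add(2, K, Mul(Rational(2, 3), H)))
Pow(Add(Function('v')(11, -6), Function('m')(-12)), 2) = Pow(Add(Add(2, -6, Mul(Rational(2, 3), 11)), Pow(-12, 2)), 2) = Pow(Add(Add(2, -6, Rational(22, 3)), 144), 2) = Pow(Add(Rational(10, 3), 144), 2) = Pow(Rational(442, 3), 2) = Rational(195364, 9)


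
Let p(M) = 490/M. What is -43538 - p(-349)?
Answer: -15194272/349 ≈ -43537.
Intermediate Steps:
-43538 - p(-349) = -43538 - 490/(-349) = -43538 - 490*(-1)/349 = -43538 - 1*(-490/349) = -43538 + 490/349 = -15194272/349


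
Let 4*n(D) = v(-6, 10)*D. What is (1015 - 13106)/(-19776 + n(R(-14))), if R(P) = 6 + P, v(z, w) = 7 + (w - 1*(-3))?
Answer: 12091/19816 ≈ 0.61016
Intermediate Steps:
v(z, w) = 10 + w (v(z, w) = 7 + (w + 3) = 7 + (3 + w) = 10 + w)
n(D) = 5*D (n(D) = ((10 + 10)*D)/4 = (20*D)/4 = 5*D)
(1015 - 13106)/(-19776 + n(R(-14))) = (1015 - 13106)/(-19776 + 5*(6 - 14)) = -12091/(-19776 + 5*(-8)) = -12091/(-19776 - 40) = -12091/(-19816) = -12091*(-1/19816) = 12091/19816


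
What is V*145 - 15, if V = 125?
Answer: 18110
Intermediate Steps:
V*145 - 15 = 125*145 - 15 = 18125 - 15 = 18110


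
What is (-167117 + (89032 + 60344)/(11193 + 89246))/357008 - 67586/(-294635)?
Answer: -2521956640354713/10564882323863120 ≈ -0.23871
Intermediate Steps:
(-167117 + (89032 + 60344)/(11193 + 89246))/357008 - 67586/(-294635) = (-167117 + 149376/100439)*(1/357008) - 67586*(-1/294635) = (-167117 + 149376*(1/100439))*(1/357008) + 67586/294635 = (-167117 + 149376/100439)*(1/357008) + 67586/294635 = -16784914987/100439*1/357008 + 67586/294635 = -16784914987/35857526512 + 67586/294635 = -2521956640354713/10564882323863120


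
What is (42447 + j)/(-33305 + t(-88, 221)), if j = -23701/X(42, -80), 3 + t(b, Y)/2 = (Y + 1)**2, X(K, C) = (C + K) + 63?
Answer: 1037474/1631425 ≈ 0.63593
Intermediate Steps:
X(K, C) = 63 + C + K
t(b, Y) = -6 + 2*(1 + Y)**2 (t(b, Y) = -6 + 2*(Y + 1)**2 = -6 + 2*(1 + Y)**2)
j = -23701/25 (j = -23701/(63 - 80 + 42) = -23701/25 ≈ -948.04)
(42447 + j)/(-33305 + t(-88, 221)) = (42447 - 23701/25)/(-33305 + (-6 + 2*(1 + 221)**2)) = 1037474/(25*(-33305 + (-6 + 2*222**2))) = 1037474/(25*(-33305 + (-6 + 2*49284))) = 1037474/(25*(-33305 + (-6 + 98568))) = 1037474/(25*(-33305 + 98562)) = (1037474/25)/65257 = (1037474/25)*(1/65257) = 1037474/1631425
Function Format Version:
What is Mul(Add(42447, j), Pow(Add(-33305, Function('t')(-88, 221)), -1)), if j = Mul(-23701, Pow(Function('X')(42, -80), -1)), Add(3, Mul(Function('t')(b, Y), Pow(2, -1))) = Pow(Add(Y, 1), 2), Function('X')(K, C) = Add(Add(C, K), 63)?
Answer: Rational(1037474, 1631425) ≈ 0.63593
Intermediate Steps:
Function('X')(K, C) = Add(63, C, K)
Function('t')(b, Y) = Add(-6, Mul(2, Pow(Add(1, Y), 2))) (Function('t')(b, Y) = Add(-6, Mul(2, Pow(Add(Y, 1), 2))) = Add(-6, Mul(2, Pow(Add(1, Y), 2))))
j = Rational(-23701, 25) (j = Mul(-23701, Pow(Add(63, -80, 42), -1)) = Mul(-23701, Pow(25, -1)) = Mul(-23701, Rational(1, 25)) = Rational(-23701, 25) ≈ -948.04)
Mul(Add(42447, j), Pow(Add(-33305, Function('t')(-88, 221)), -1)) = Mul(Add(42447, Rational(-23701, 25)), Pow(Add(-33305, Add(-6, Mul(2, Pow(Add(1, 221), 2)))), -1)) = Mul(Rational(1037474, 25), Pow(Add(-33305, Add(-6, Mul(2, Pow(222, 2)))), -1)) = Mul(Rational(1037474, 25), Pow(Add(-33305, Add(-6, Mul(2, 49284))), -1)) = Mul(Rational(1037474, 25), Pow(Add(-33305, Add(-6, 98568)), -1)) = Mul(Rational(1037474, 25), Pow(Add(-33305, 98562), -1)) = Mul(Rational(1037474, 25), Pow(65257, -1)) = Mul(Rational(1037474, 25), Rational(1, 65257)) = Rational(1037474, 1631425)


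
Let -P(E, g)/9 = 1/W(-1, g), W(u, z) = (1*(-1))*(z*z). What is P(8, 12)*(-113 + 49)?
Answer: -4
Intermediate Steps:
W(u, z) = -z**2
P(E, g) = 9/g**2 (P(E, g) = -9*(-1/g**2) = -(-9)/g**2 = 9/g**2)
P(8, 12)*(-113 + 49) = (9/12**2)*(-113 + 49) = (9*(1/144))*(-64) = (1/16)*(-64) = -4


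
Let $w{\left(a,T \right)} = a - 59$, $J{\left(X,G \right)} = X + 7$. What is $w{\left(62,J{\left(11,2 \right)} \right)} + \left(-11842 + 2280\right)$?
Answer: $-9559$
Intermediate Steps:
$J{\left(X,G \right)} = 7 + X$
$w{\left(a,T \right)} = -59 + a$
$w{\left(62,J{\left(11,2 \right)} \right)} + \left(-11842 + 2280\right) = \left(-59 + 62\right) + \left(-11842 + 2280\right) = 3 - 9562 = -9559$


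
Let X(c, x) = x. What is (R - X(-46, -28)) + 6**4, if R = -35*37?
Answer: 29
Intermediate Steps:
R = -1295
(R - X(-46, -28)) + 6**4 = (-1295 - 1*(-28)) + 6**4 = (-1295 + 28) + 1296 = -1267 + 1296 = 29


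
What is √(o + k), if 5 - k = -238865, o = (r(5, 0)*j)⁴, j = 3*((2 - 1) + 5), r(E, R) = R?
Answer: √238870 ≈ 488.74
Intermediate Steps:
j = 18 (j = 3*(1 + 5) = 3*6 = 18)
o = 0 (o = (0*18)⁴ = 0⁴ = 0)
k = 238870 (k = 5 - 1*(-238865) = 5 + 238865 = 238870)
√(o + k) = √(0 + 238870) = √238870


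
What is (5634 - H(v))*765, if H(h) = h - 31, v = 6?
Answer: 4329135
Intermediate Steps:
H(h) = -31 + h
(5634 - H(v))*765 = (5634 - (-31 + 6))*765 = (5634 - 1*(-25))*765 = (5634 + 25)*765 = 5659*765 = 4329135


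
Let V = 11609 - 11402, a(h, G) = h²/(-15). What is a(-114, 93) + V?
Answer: -3297/5 ≈ -659.40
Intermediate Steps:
a(h, G) = -h²/15 (a(h, G) = h²*(-1/15) = -h²/15)
V = 207
a(-114, 93) + V = -1/15*(-114)² + 207 = -1/15*12996 + 207 = -4332/5 + 207 = -3297/5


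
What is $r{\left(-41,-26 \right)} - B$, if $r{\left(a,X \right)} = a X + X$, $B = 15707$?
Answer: $-14667$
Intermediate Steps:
$r{\left(a,X \right)} = X + X a$ ($r{\left(a,X \right)} = X a + X = X + X a$)
$r{\left(-41,-26 \right)} - B = - 26 \left(1 - 41\right) - 15707 = \left(-26\right) \left(-40\right) - 15707 = 1040 - 15707 = -14667$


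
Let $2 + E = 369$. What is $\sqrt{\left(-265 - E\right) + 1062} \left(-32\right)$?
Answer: $- 32 \sqrt{430} \approx -663.57$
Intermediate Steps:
$E = 367$ ($E = -2 + 369 = 367$)
$\sqrt{\left(-265 - E\right) + 1062} \left(-32\right) = \sqrt{\left(-265 - 367\right) + 1062} \left(-32\right) = \sqrt{-632 + 1062} \left(-32\right) = \sqrt{430} \left(-32\right) = - 32 \sqrt{430}$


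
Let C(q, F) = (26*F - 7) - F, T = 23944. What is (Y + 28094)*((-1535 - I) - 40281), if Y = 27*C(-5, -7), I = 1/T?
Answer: -5802199157475/5986 ≈ -9.6929e+8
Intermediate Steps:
I = 1/23944 ≈ 4.1764e-5
C(q, F) = -7 + 25*F (C(q, F) = (-7 + 26*F) - F = -7 + 25*F)
Y = -4914 (Y = 27*(-7 + 25*(-7)) = 27*(-7 - 175) = 27*(-182) = -4914)
(Y + 28094)*((-1535 - I) - 40281) = (-4914 + 28094)*((-1535 - 1*1/23944) - 40281) = 23180*((-1535 - 1/23944) - 40281) = 23180*(-36754041/23944 - 40281) = 23180*(-1001242305/23944) = -5802199157475/5986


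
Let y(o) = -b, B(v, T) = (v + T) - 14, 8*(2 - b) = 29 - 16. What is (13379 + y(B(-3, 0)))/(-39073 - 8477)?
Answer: -107029/380400 ≈ -0.28136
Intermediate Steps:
b = 3/8 (b = 2 - (29 - 16)/8 = 2 - ⅛*13 = 2 - 13/8 = 3/8 ≈ 0.37500)
B(v, T) = -14 + T + v (B(v, T) = (T + v) - 14 = -14 + T + v)
y(o) = -3/8 (y(o) = -1*3/8 = -3/8)
(13379 + y(B(-3, 0)))/(-39073 - 8477) = (13379 - 3/8)/(-39073 - 8477) = (107029/8)/(-47550) = (107029/8)*(-1/47550) = -107029/380400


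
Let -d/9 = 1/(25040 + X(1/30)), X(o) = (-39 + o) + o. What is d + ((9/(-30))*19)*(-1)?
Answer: 10687281/1875080 ≈ 5.6996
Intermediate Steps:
X(o) = -39 + 2*o
d = -135/375016 (d = -9/(25040 + (-39 + 2/30)) = -9/(25040 + (-39 + 2*(1/30))) = -9/(25040 + (-39 + 1/15)) = -9/(25040 - 584/15) = -9/375016/15 = -9*15/375016 = -135/375016 ≈ -0.00035998)
d + ((9/(-30))*19)*(-1) = -135/375016 + ((9/(-30))*19)*(-1) = -135/375016 + ((9*(-1/30))*19)*(-1) = -135/375016 - 3/10*19*(-1) = -135/375016 - 57/10*(-1) = -135/375016 + 57/10 = 10687281/1875080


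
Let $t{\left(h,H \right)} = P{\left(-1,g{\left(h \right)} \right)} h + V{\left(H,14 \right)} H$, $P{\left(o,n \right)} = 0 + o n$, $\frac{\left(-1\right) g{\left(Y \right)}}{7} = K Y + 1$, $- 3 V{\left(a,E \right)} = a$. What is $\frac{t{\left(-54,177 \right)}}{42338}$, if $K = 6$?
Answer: $\frac{111651}{42338} \approx 2.6371$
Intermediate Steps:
$V{\left(a,E \right)} = - \frac{a}{3}$
$g{\left(Y \right)} = -7 - 42 Y$ ($g{\left(Y \right)} = - 7 \left(6 Y + 1\right) = - 7 \left(1 + 6 Y\right) = -7 - 42 Y$)
$P{\left(o,n \right)} = n o$ ($P{\left(o,n \right)} = 0 + n o = n o$)
$t{\left(h,H \right)} = - \frac{H^{2}}{3} + h \left(7 + 42 h\right)$ ($t{\left(h,H \right)} = \left(-7 - 42 h\right) \left(-1\right) h + - \frac{H}{3} H = \left(7 + 42 h\right) h - \frac{H^{2}}{3} = h \left(7 + 42 h\right) - \frac{H^{2}}{3} = - \frac{H^{2}}{3} + h \left(7 + 42 h\right)$)
$\frac{t{\left(-54,177 \right)}}{42338} = \frac{- \frac{177^{2}}{3} + 7 \left(-54\right) \left(1 + 6 \left(-54\right)\right)}{42338} = \left(\left(- \frac{1}{3}\right) 31329 + 7 \left(-54\right) \left(1 - 324\right)\right) \frac{1}{42338} = \left(-10443 + 7 \left(-54\right) \left(-323\right)\right) \frac{1}{42338} = \left(-10443 + 122094\right) \frac{1}{42338} = 111651 \cdot \frac{1}{42338} = \frac{111651}{42338}$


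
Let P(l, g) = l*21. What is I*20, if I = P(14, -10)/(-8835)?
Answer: -392/589 ≈ -0.66553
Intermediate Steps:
P(l, g) = 21*l
I = -98/2945 (I = (21*14)/(-8835) = 294*(-1/8835) = -98/2945 ≈ -0.033277)
I*20 = -98/2945*20 = -392/589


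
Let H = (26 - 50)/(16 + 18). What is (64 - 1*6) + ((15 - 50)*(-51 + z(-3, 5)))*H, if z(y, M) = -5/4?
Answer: -20959/17 ≈ -1232.9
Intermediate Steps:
z(y, M) = -5/4 (z(y, M) = -5*¼ = -5/4)
H = -12/17 (H = -24/34 = -24*1/34 = -12/17 ≈ -0.70588)
(64 - 1*6) + ((15 - 50)*(-51 + z(-3, 5)))*H = (64 - 1*6) + ((15 - 50)*(-51 - 5/4))*(-12/17) = (64 - 6) - 35*(-209/4)*(-12/17) = 58 + (7315/4)*(-12/17) = 58 - 21945/17 = -20959/17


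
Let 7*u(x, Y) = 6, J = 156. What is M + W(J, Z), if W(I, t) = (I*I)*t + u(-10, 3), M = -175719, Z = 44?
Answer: 6265461/7 ≈ 8.9507e+5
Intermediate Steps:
u(x, Y) = 6/7 (u(x, Y) = (⅐)*6 = 6/7)
W(I, t) = 6/7 + t*I² (W(I, t) = (I*I)*t + 6/7 = I²*t + 6/7 = t*I² + 6/7 = 6/7 + t*I²)
M + W(J, Z) = -175719 + (6/7 + 44*156²) = -175719 + (6/7 + 44*24336) = -175719 + (6/7 + 1070784) = -175719 + 7495494/7 = 6265461/7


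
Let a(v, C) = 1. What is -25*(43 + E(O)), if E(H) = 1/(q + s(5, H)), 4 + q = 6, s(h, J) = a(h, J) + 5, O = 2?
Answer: -8625/8 ≈ -1078.1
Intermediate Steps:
s(h, J) = 6 (s(h, J) = 1 + 5 = 6)
q = 2 (q = -4 + 6 = 2)
E(H) = 1/8 (E(H) = 1/(2 + 6) = 1/8)
-25*(43 + E(O)) = -25*(43 + 1/8) = -25*345/8 = -8625/8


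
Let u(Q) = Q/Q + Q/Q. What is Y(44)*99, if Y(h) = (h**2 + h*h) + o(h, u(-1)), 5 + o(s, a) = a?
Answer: 383031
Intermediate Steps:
u(Q) = 2 (u(Q) = 1 + 1 = 2)
o(s, a) = -5 + a
Y(h) = -3 + 2*h**2 (Y(h) = (h**2 + h*h) + (-5 + 2) = (h**2 + h**2) - 3 = 2*h**2 - 3 = -3 + 2*h**2)
Y(44)*99 = (-3 + 2*44**2)*99 = (-3 + 2*1936)*99 = (-3 + 3872)*99 = 3869*99 = 383031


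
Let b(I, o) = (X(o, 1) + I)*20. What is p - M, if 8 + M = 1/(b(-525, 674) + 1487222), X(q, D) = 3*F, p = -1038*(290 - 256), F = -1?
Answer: -52102542009/1476662 ≈ -35284.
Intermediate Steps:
p = -35292 (p = -1038*34 = -35292)
X(q, D) = -3 (X(q, D) = 3*(-1) = -3)
b(I, o) = -60 + 20*I (b(I, o) = (-3 + I)*20 = -60 + 20*I)
M = -11813295/1476662 (M = -8 + 1/((-60 + 20*(-525)) + 1487222) = -8 + 1/((-60 - 10500) + 1487222) = -8 + 1/(-10560 + 1487222) = -8 + 1/1476662 = -11813295/1476662 ≈ -8.0000)
p - M = -35292 - 1*(-11813295/1476662) = -35292 + 11813295/1476662 = -52102542009/1476662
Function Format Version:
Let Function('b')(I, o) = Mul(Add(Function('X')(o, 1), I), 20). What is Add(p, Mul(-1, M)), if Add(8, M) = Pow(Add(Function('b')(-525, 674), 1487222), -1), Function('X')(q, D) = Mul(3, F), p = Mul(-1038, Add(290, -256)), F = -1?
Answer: Rational(-52102542009, 1476662) ≈ -35284.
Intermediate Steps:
p = -35292 (p = Mul(-1038, 34) = -35292)
Function('X')(q, D) = -3 (Function('X')(q, D) = Mul(3, -1) = -3)
Function('b')(I, o) = Add(-60, Mul(20, I)) (Function('b')(I, o) = Mul(Add(-3, I), 20) = Add(-60, Mul(20, I)))
M = Rational(-11813295, 1476662) (M = Add(-8, Pow(Add(Add(-60, Mul(20, -525)), 1487222), -1)) = Add(-8, Pow(Add(Add(-60, -10500), 1487222), -1)) = Add(-8, Pow(Add(-10560, 1487222), -1)) = Add(-8, Pow(1476662, -1)) = Add(-8, Rational(1, 1476662)) = Rational(-11813295, 1476662) ≈ -8.0000)
Add(p, Mul(-1, M)) = Add(-35292, Mul(-1, Rational(-11813295, 1476662))) = Add(-35292, Rational(11813295, 1476662)) = Rational(-52102542009, 1476662)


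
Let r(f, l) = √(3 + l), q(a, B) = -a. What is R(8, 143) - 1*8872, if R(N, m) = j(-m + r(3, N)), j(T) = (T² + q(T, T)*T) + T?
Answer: -9015 + √11 ≈ -9011.7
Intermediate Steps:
j(T) = T (j(T) = (T² + (-T)*T) + T = (T² - T²) + T = 0 + T = T)
R(N, m) = √(3 + N) - m (R(N, m) = -m + √(3 + N) = √(3 + N) - m)
R(8, 143) - 1*8872 = (√(3 + 8) - 1*143) - 1*8872 = (√11 - 143) - 8872 = (-143 + √11) - 8872 = -9015 + √11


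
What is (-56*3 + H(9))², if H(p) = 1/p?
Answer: 2283121/81 ≈ 28187.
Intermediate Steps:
(-56*3 + H(9))² = (-56*3 + 1/9)² = (-168 + ⅑)² = (-1511/9)² = 2283121/81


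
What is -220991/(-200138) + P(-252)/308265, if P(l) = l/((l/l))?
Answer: 22691118613/20565180190 ≈ 1.1034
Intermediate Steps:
P(l) = l (P(l) = l/1 = l*1 = l)
-220991/(-200138) + P(-252)/308265 = -220991/(-200138) - 252/308265 = -220991*(-1/200138) - 252*1/308265 = 220991/200138 - 84/102755 = 22691118613/20565180190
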